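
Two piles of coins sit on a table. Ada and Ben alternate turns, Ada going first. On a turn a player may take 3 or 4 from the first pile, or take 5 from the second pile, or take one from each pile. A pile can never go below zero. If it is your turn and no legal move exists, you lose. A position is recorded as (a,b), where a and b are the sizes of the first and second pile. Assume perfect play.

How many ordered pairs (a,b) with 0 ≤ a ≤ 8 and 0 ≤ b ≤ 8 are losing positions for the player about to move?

31

Label each position W (a win for the player to move) or L (a loss). A position with no legal move is L; any other position is W exactly when some move reaches an L, and L when every move reaches a W.
Every move lowers a or b (never raises either), so fill the grid row by row in increasing a, and left to right within a row: each cell's successors are then already labelled.
      b=0  b=1  b=2  b=3  b=4  b=5  b=6  b=7  b=8
a=0:    L    L    L    L    L    W    W    W    W
a=1:    L    W    W    W    W    W    L    L    L
a=2:    L    W    L    L    L    W    L    W    W
a=3:    W    W    W    W    W    W    L    W    L
a=4:    W    W    W    W    W    L    W    W    W
a=5:    W    L    W    W    W    L    W    W    W
a=6:    W    L    W    W    W    L    W    L    W
a=7:    L    L    W    L    L    W    W    L    W
a=8:    L    W    W    L    W    W    L    L    W
Cells with no legal move (terminal, hence L): (0,0), (0,1), (0,2), (0,3), (0,4), (1,0), (2,0).
The remaining L cells, each justified by listing all of its moves:
(1,6): only reaches (1,1)(W), (0,5)(W), all W → L
(1,7): only reaches (1,2)(W), (0,6)(W), all W → L
(1,8): only reaches (1,3)(W), (0,7)(W), all W → L
(2,2): only reaches (1,1)(W), which is W → L
(2,3): only reaches (1,2)(W), which is W → L
(2,4): only reaches (1,3)(W), which is W → L
(2,6): only reaches (2,1)(W), (1,5)(W), all W → L
(3,6): only reaches (0,6)(W), (3,1)(W), (2,5)(W), all W → L
(3,8): only reaches (0,8)(W), (3,3)(W), (2,7)(W), all W → L
(4,5): only reaches (1,5)(W), (0,5)(W), (4,0)(W), (3,4)(W), all W → L
(5,1): only reaches (2,1)(W), (1,1)(W), (4,0)(W), all W → L
(5,5): only reaches (2,5)(W), (1,5)(W), (5,0)(W), (4,4)(W), all W → L
(6,1): only reaches (3,1)(W), (2,1)(W), (5,0)(W), all W → L
(6,5): only reaches (3,5)(W), (2,5)(W), (6,0)(W), (5,4)(W), all W → L
(6,7): only reaches (3,7)(W), (2,7)(W), (6,2)(W), (5,6)(W), all W → L
(7,0): only reaches (4,0)(W), (3,0)(W), all W → L
(7,1): only reaches (4,1)(W), (3,1)(W), (6,0)(W), all W → L
(7,3): only reaches (4,3)(W), (3,3)(W), (6,2)(W), all W → L
(7,4): only reaches (4,4)(W), (3,4)(W), (6,3)(W), all W → L
(7,7): only reaches (4,7)(W), (3,7)(W), (7,2)(W), (6,6)(W), all W → L
(8,0): only reaches (5,0)(W), (4,0)(W), all W → L
(8,3): only reaches (5,3)(W), (4,3)(W), (7,2)(W), all W → L
(8,6): only reaches (5,6)(W), (4,6)(W), (8,1)(W), (7,5)(W), all W → L
(8,7): only reaches (5,7)(W), (4,7)(W), (8,2)(W), (7,6)(W), all W → L
Every other cell has at least one move into one of the L cells above, so it is W.
L cells per row: a=0: 5, a=1: 4, a=2: 5, a=3: 2, a=4: 1, a=5: 2, a=6: 3, a=7: 5, a=8: 4; total 31.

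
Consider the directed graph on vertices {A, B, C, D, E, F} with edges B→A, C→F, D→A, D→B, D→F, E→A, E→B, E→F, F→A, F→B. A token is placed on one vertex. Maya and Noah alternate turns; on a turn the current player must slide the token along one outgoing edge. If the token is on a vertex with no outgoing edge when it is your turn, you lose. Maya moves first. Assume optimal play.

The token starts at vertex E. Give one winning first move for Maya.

Positions with no move are L. A position that does have a move is losing for the player to move precisely when every available move leads to a winning position for the opponent. Fill in the labels:
Every edge goes from a vertex to one that appears earlier in the order A, B, F, C, E, D, so processing vertices in that order labels each vertex after all of its successors.
A: no outgoing edge → L
B: W (go to A, an L position)
F: W (go to A, an L position)
C: L (sole option F(W) is W)
E: W (go to A, an L position)
D: W (go to A, an L position)
From E, the L positions reachable in one move are: A.

Move to A.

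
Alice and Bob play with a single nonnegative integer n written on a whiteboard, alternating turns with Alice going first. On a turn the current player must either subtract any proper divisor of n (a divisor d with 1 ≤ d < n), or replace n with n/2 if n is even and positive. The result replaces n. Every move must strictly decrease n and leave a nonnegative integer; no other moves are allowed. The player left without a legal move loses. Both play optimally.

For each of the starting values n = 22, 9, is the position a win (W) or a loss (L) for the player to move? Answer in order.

Use the standard recursion: the mover loses at a terminal position; elsewhere, the mover wins exactly when some move hands the opponent an L position.
n=0: no move → L
n=1: no move → L
n=2: →1(L), so W
n=3: →2(W) only, which is W, so L
n=4: →3(L), so W
n=5: →4(W) only, which is W, so L
n=6: →3(L), so W
n=7: →6(W) only, which is W, so L
n=8: →7(L), so W
n=9: →6(W), 8(W) — all W, so L
n=10: →5(L), so W
n=11: →10(W) only, which is W, so L
n=12: →9(L), so W
n=13: →12(W) only, which is W, so L
n=14: →7(L), so W
n=15: →10(W), 12(W), 14(W) — all W, so L
n=16: →15(L), so W
n=17: →16(W) only, which is W, so L
n=18: →9(L), so W
n=19: →18(W) only, which is W, so L
n=20: →15(L), so W
n=21: →14(W), 18(W), 20(W) — all W, so L
n=22: →11(L), so W

22: W, 9: L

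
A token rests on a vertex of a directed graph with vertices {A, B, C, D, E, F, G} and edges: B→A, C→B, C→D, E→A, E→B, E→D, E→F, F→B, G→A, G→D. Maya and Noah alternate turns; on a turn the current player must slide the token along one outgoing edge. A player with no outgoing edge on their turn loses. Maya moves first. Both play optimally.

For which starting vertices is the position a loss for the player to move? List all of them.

Classify positions by backward induction: terminal positions (no move available) are L. From any other position, the mover wins iff some move reaches an L.
Every edge goes from a vertex to one that appears earlier in the order A, D, B, F, E, G, C, so processing vertices in that order labels each vertex after all of its successors.
A: no outgoing edge → L
D: no outgoing edge → L
B: W (go to A, an L position)
F: L (sole option B(W) is W)
E: W (go to F, an L position)
G: W (go to D, an L position)
C: W (go to D, an L position)
Reading off the rows marked L gives the requested list; there are 3 such vertices.

A, D, F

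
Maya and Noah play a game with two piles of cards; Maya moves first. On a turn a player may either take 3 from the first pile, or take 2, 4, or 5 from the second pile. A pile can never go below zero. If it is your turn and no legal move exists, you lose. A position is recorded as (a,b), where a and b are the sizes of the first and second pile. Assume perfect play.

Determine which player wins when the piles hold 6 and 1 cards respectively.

Classify positions by backward induction: terminal positions (no move available) are L. From any other position, the mover wins iff some move reaches an L.
No move ever increases a pile, so every position that can arise here has a ≤ 6 and b ≤ 1; it is enough to label the cells with 0 ≤ a ≤ 6 and 0 ≤ b ≤ 1.
Every move lowers a or b (never raises either), so fill the grid row by row in increasing a, and left to right within a row: each cell's successors are then already labelled.
      b=0  b=1
a=0:    L    L
a=1:    L    L
a=2:    L    L
a=3:    W    W
a=4:    W    W
a=5:    W    W
a=6:    L    L
Cells with no legal move (terminal, hence L): (0,0), (0,1), (1,0), (1,1), (2,0), (2,1).
The remaining L cells, each justified by listing all of its moves:
(6,0): →(3,0)(W) only, which is W, so L
(6,1): →(3,1)(W) only, which is W, so L
Every other cell has at least one move into one of the L cells above, so it is W.
The starting position (6,1) is L: whatever Maya does, the opponent receives a W position.

Noah wins.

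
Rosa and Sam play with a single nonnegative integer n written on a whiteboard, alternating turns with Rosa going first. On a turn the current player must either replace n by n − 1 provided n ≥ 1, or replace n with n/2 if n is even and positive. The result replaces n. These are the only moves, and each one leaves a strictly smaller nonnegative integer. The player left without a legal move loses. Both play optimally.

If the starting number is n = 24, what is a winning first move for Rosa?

Move to 23.

Compute win/loss labels from the base case upward. A position with no move is L. Any other position is W if it can reach an L in one move, else L.
n=0: no move → L
n=1: W (go to 0, an L position)
n=2: L (sole option 1(W) is W)
n=3: W (go to 2, an L position)
n=4: W (go to 2, an L position)
n=5: L (sole option 4(W) is W)
n=6: W (go to 5, an L position)
n=7: L (sole option 6(W) is W)
n=8: W (go to 7, an L position)
n=9: L (sole option 8(W) is W)
n=10: W (go to 5, an L position)
n=11: L (sole option 10(W) is W)
n=12: W (go to 11, an L position)
n=13: L (sole option 12(W) is W)
n=14: W (go to 7, an L position)
n=15: L (sole option 14(W) is W)
n=16: W (go to 15, an L position)
n=17: L (sole option 16(W) is W)
n=18: W (go to 9, an L position)
n=19: L (sole option 18(W) is W)
n=20: W (go to 19, an L position)
n=21: L (sole option 20(W) is W)
n=22: W (go to 11, an L position)
n=23: L (sole option 22(W) is W)
n=24: W (go to 23, an L position)
From 24, the L positions reachable in one move are: 23.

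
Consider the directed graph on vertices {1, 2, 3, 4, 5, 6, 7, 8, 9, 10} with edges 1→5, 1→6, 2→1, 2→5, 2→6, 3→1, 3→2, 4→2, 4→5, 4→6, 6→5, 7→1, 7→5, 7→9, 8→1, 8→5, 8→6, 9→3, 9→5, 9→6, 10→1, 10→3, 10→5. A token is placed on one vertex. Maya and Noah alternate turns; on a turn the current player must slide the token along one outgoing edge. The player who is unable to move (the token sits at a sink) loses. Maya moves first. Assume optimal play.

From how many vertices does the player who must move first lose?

Positions with no move are L. A position that does have a move is losing for the player to move precisely when every available move leads to a winning position for the opponent. Fill in the labels:
Every edge goes from a vertex to one that appears earlier in the order 5, 6, 1, 2, 3, 10, 9, 8, 4, 7, so processing vertices in that order labels each vertex after all of its successors.
5: no outgoing edge → L
6: →5(L), so W
1: →5(L), so W
2: →5(L), so W
3: →2(W), 1(W) — all W, so L
10: →3(L), so W
9: →3(L), so W
8: →5(L), so W
4: →5(L), so W
7: →5(L), so W
The L vertices are 3, 5; that is 2 in all.

2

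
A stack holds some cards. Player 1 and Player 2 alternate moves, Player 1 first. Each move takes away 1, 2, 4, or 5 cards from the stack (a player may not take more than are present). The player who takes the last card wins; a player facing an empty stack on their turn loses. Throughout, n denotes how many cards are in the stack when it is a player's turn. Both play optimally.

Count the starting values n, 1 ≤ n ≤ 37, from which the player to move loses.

12

Compute win/loss labels from the base case upward. A position with no move is L. Any other position is W if it can reach an L in one move, else L.
n=0: no move → L
n=1: W (go to 0, an L position)
n=2: W (go to 0, an L position)
n=3: L (options 2(W), 1(W) are all W)
n=4: W (go to 3, an L position)
n=5: W (go to 3, an L position)
n=6: L (options 5(W), 4(W), 2(W), 1(W) are all W)
n=7: W (go to 6, an L position)
n=8: W (go to 6, an L position)
n=9: L (options 8(W), 7(W), 5(W), 4(W) are all W)
n=10: W (go to 9, an L position)
n=11: W (go to 9, an L position)
n=12: L (options 11(W), 10(W), 8(W), 7(W) are all W)
n=13: W (go to 12, an L position)
n=14: W (go to 12, an L position)
n=15: L (options 14(W), 13(W), 11(W), 10(W) are all W)
n=16: W (go to 15, an L position)
n=17: W (go to 15, an L position)
n=18: L (options 17(W), 16(W), 14(W), 13(W) are all W)
n=19: W (go to 18, an L position)
n=20: W (go to 18, an L position)
n=21: L (options 20(W), 19(W), 17(W), 16(W) are all W)
n=22: W (go to 21, an L position)
n=23: W (go to 21, an L position)
n=24: L (options 23(W), 22(W), 20(W), 19(W) are all W)
n=25: W (go to 24, an L position)
n=26: W (go to 24, an L position)
n=27: L (options 26(W), 25(W), 23(W), 22(W) are all W)
n=28: W (go to 27, an L position)
n=29: W (go to 27, an L position)
n=30: L (options 29(W), 28(W), 26(W), 25(W) are all W)
n=31: W (go to 30, an L position)
n=32: W (go to 30, an L position)
n=33: L (options 32(W), 31(W), 29(W), 28(W) are all W)
n=34: W (go to 33, an L position)
n=35: W (go to 33, an L position)
n=36: L (options 35(W), 34(W), 32(W), 31(W) are all W)
n=37: W (go to 36, an L position)
L entries with 1 ≤ n ≤ 37 (n=0 is outside the asked range and is not counted): n = 3, 6, 9, 12, 15, 18, 21, 24, 27, 30, 33, 36; that makes 12.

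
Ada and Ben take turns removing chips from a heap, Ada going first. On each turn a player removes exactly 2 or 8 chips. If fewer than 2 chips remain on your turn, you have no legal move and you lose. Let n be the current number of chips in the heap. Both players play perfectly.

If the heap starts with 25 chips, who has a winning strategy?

Ben wins.

Build the W/L table. Terminal = L. A non-terminal position is W if it has a move to some L; otherwise it is L.
n=0: no move → L
n=1: no move → L
n=2: →0(L), so W
n=3: →1(L), so W
n=4: →2(W) only, which is W, so L
n=5: →3(W) only, which is W, so L
n=6: →4(L), so W
n=7: →5(L), so W
n=8: →0(L), so W
n=9: →1(L), so W
n=10: →8(W), 2(W) — all W, so L
n=11: →9(W), 3(W) — all W, so L
n=12: →10(L), so W
n=13: →11(L), so W
n=14: →12(W), 6(W) — all W, so L
n=15: →13(W), 7(W) — all W, so L
n=16: →14(L), so W
n=17: →15(L), so W
n=18: →10(L), so W
n=19: →11(L), so W
n=20: →18(W), 12(W) — all W, so L
n=21: →19(W), 13(W) — all W, so L
n=22: →20(L), so W
n=23: →21(L), so W
n=24: →22(W), 16(W) — all W, so L
n=25: →23(W), 17(W) — all W, so L
Every move from 25 reaches a W position, so the mover loses.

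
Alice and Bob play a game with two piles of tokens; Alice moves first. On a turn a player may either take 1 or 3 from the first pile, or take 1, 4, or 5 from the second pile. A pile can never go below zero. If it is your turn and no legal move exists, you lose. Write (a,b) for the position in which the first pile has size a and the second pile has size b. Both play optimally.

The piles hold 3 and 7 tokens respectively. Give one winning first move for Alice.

Work bottom-up. With no move the player to move loses. Otherwise the position is W if at least one move leads to an L position for the opponent, and L if every move leads to a W.
No move ever increases a pile, so every position that can arise here has a ≤ 3 and b ≤ 7; it is enough to label the cells with 0 ≤ a ≤ 3 and 0 ≤ b ≤ 7.
Every move lowers a or b (never raises either), so fill the grid row by row in increasing a, and left to right within a row: each cell's successors are then already labelled.
      b=0  b=1  b=2  b=3  b=4  b=5  b=6  b=7
a=0:    L    W    L    W    W    W    W    W
a=1:    W    L    W    L    W    W    W    W
a=2:    L    W    L    W    W    W    W    W
a=3:    W    L    W    L    W    W    W    W
Cells with no legal move (terminal, hence L): (0,0).
The remaining L cells, each justified by listing all of its moves:
(0,2): →(0,1)(W) only, which is W, so L
(1,1): →(0,1)(W), (1,0)(W) — all W, so L
(1,3): →(0,3)(W), (1,2)(W) — all W, so L
(2,0): →(1,0)(W) only, which is W, so L
(2,2): →(1,2)(W), (2,1)(W) — all W, so L
(3,1): →(2,1)(W), (0,1)(W), (3,0)(W) — all W, so L
(3,3): →(2,3)(W), (0,3)(W), (3,2)(W) — all W, so L
Every other cell has at least one move into one of the L cells above, so it is W.
From (3,7), the L positions reachable in one move are: (3,3).

Move to (3,3).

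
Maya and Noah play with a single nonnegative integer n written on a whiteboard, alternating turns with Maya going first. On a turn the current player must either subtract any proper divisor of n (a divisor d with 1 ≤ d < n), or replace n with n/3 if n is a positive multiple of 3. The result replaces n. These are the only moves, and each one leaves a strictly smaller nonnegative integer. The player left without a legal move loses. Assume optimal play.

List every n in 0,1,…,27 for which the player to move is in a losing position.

0, 1, 4, 7, 9, 11, 13, 15, 17, 19, 23, 25

Classify positions by backward induction: terminal positions (no move available) are L. From any other position, the mover wins iff some move reaches an L.
n=0: no move → L
n=1: no move → L
n=2: can move to 1, which is L ⇒ W
n=3: can move to 1, which is L ⇒ W
n=4: moves to 2(W), 3(W); every one is W ⇒ L
n=5: can move to 4, which is L ⇒ W
n=6: can move to 4, which is L ⇒ W
n=7: the only move is to 6(W), a W ⇒ L
n=8: can move to 4, which is L ⇒ W
n=9: moves to 3(W), 6(W), 8(W); every one is W ⇒ L
n=10: can move to 9, which is L ⇒ W
n=11: the only move is to 10(W), a W ⇒ L
n=12: can move to 4, which is L ⇒ W
n=13: the only move is to 12(W), a W ⇒ L
n=14: can move to 7, which is L ⇒ W
n=15: moves to 5(W), 10(W), 12(W), 14(W); every one is W ⇒ L
n=16: can move to 15, which is L ⇒ W
n=17: the only move is to 16(W), a W ⇒ L
n=18: can move to 9, which is L ⇒ W
n=19: the only move is to 18(W), a W ⇒ L
n=20: can move to 15, which is L ⇒ W
n=21: can move to 7, which is L ⇒ W
n=22: can move to 11, which is L ⇒ W
n=23: the only move is to 22(W), a W ⇒ L
n=24: can move to 23, which is L ⇒ W
n=25: moves to 20(W), 24(W); every one is W ⇒ L
n=26: can move to 13, which is L ⇒ W
n=27: can move to 9, which is L ⇒ W
Reading off the rows marked L gives the requested list; there are 12 such values of n.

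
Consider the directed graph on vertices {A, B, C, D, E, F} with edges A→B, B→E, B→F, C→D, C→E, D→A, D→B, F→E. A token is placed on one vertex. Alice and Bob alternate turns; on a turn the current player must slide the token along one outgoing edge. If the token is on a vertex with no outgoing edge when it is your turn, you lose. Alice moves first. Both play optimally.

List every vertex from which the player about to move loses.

A, E

Classify positions by backward induction: terminal positions (no move available) are L. From any other position, the mover wins iff some move reaches an L.
Every edge goes from a vertex to one that appears earlier in the order E, F, B, A, D, C, so processing vertices in that order labels each vertex after all of its successors.
E: no outgoing edge → L
F: can move to E, which is L ⇒ W
B: can move to E, which is L ⇒ W
A: the only move is to B(W), a W ⇒ L
D: can move to A, which is L ⇒ W
C: can move to E, which is L ⇒ W
The losing starting vertices are exactly the entries labelled L in this table (2 of them).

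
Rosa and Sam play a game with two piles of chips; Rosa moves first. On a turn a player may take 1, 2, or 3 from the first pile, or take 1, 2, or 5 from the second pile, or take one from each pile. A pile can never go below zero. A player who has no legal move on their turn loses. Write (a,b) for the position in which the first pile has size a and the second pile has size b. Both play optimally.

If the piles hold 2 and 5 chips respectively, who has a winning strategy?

Label each position W (a win for the player to move) or L (a loss). A position with no legal move is L; any other position is W exactly when some move reaches an L, and L when every move reaches a W.
No move ever increases a pile, so every position that can arise here has a ≤ 2 and b ≤ 5; it is enough to label the cells with 0 ≤ a ≤ 2 and 0 ≤ b ≤ 5.
Every move lowers a or b (never raises either), so fill the grid row by row in increasing a, and left to right within a row: each cell's successors are then already labelled.
      b=0  b=1  b=2  b=3  b=4  b=5
a=0:    L    W    W    L    W    W
a=1:    W    W    L    W    W    L
a=2:    W    L    W    W    L    W
Cells with no legal move (terminal, hence L): (0,0).
The remaining L cells, each justified by listing all of its moves:
(0,3): moves to (0,2)(W), (0,1)(W); every one is W ⇒ L
(1,2): moves to (0,2)(W), (1,1)(W), (1,0)(W), (0,1)(W); every one is W ⇒ L
(1,5): moves to (0,5)(W), (1,4)(W), (1,3)(W), (1,0)(W), (0,4)(W); every one is W ⇒ L
(2,1): moves to (1,1)(W), (0,1)(W), (2,0)(W), (1,0)(W); every one is W ⇒ L
(2,4): moves to (1,4)(W), (0,4)(W), (2,3)(W), (2,2)(W), (1,3)(W); every one is W ⇒ L
Every other cell has at least one move into one of the L cells above, so it is W.
From (2,5) Rosa can move to (1,5), reaching an L position.

Rosa wins.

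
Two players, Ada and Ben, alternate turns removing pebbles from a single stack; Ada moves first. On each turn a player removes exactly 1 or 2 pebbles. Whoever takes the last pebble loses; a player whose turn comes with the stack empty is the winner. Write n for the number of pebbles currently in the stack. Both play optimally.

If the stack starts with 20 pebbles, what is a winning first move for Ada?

Positions with no move are W. A position that does have a move is losing for the player to move precisely when every available move leads to a winning position for the opponent. Fill in the labels:
n=0: no move; the opponent has just taken the last pebble and therefore loses → W
n=1: →0(W) only, which is W, so L
n=2: →1(L), so W
n=3: →1(L), so W
n=4: →3(W), 2(W) — all W, so L
n=5: →4(L), so W
n=6: →4(L), so W
n=7: →6(W), 5(W) — all W, so L
n=8: →7(L), so W
n=9: →7(L), so W
n=10: →9(W), 8(W) — all W, so L
n=11: →10(L), so W
n=12: →10(L), so W
n=13: →12(W), 11(W) — all W, so L
n=14: →13(L), so W
n=15: →13(L), so W
n=16: →15(W), 14(W) — all W, so L
n=17: →16(L), so W
n=18: →16(L), so W
n=19: →18(W), 17(W) — all W, so L
n=20: →19(L), so W
From 20, the L positions reachable in one move are: 19.

Remove 1, leaving 19.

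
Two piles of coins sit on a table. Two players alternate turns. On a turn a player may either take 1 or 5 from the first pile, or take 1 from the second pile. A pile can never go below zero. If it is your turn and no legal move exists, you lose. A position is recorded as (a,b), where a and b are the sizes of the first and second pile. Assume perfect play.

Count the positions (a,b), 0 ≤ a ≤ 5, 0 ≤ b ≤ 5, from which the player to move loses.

Build the W/L table. Terminal = L. A non-terminal position is W if it has a move to some L; otherwise it is L.
Every move lowers a or b (never raises either), so fill the grid row by row in increasing a, and left to right within a row: each cell's successors are then already labelled.
      b=0  b=1  b=2  b=3  b=4  b=5
a=0:    L    W    L    W    L    W
a=1:    W    L    W    L    W    L
a=2:    L    W    L    W    L    W
a=3:    W    L    W    L    W    L
a=4:    L    W    L    W    L    W
a=5:    W    L    W    L    W    L
Cells with no legal move (terminal, hence L): (0,0).
The remaining L cells, each justified by listing all of its moves:
(0,2): →(0,1)(W) only, which is W, so L
(0,4): →(0,3)(W) only, which is W, so L
(1,1): →(0,1)(W), (1,0)(W) — all W, so L
(1,3): →(0,3)(W), (1,2)(W) — all W, so L
(1,5): →(0,5)(W), (1,4)(W) — all W, so L
(2,0): →(1,0)(W) only, which is W, so L
(2,2): →(1,2)(W), (2,1)(W) — all W, so L
(2,4): →(1,4)(W), (2,3)(W) — all W, so L
(3,1): →(2,1)(W), (3,0)(W) — all W, so L
(3,3): →(2,3)(W), (3,2)(W) — all W, so L
(3,5): →(2,5)(W), (3,4)(W) — all W, so L
(4,0): →(3,0)(W) only, which is W, so L
(4,2): →(3,2)(W), (4,1)(W) — all W, so L
(4,4): →(3,4)(W), (4,3)(W) — all W, so L
(5,1): →(4,1)(W), (0,1)(W), (5,0)(W) — all W, so L
(5,3): →(4,3)(W), (0,3)(W), (5,2)(W) — all W, so L
(5,5): →(4,5)(W), (0,5)(W), (5,4)(W) — all W, so L
Every other cell has at least one move into one of the L cells above, so it is W.
L cells per row: a=0: 3, a=1: 3, a=2: 3, a=3: 3, a=4: 3, a=5: 3; total 18.

18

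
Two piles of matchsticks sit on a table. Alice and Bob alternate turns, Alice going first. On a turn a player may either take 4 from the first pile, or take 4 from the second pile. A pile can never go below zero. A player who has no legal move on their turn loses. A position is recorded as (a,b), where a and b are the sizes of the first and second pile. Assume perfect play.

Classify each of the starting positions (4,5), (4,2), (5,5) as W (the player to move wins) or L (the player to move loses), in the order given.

Classify positions by backward induction: terminal positions (no move available) are L. From any other position, the mover wins iff some move reaches an L.
No move ever increases a pile, so every position that can arise here has a ≤ 5 and b ≤ 5; it is enough to label the cells with 0 ≤ a ≤ 5 and 0 ≤ b ≤ 5.
Every move lowers a or b (never raises either), so fill the grid row by row in increasing a, and left to right within a row: each cell's successors are then already labelled.
      b=0  b=1  b=2  b=3  b=4  b=5
a=0:    L    L    L    L    W    W
a=1:    L    L    L    L    W    W
a=2:    L    L    L    L    W    W
a=3:    L    L    L    L    W    W
a=4:    W    W    W    W    L    L
a=5:    W    W    W    W    L    L
Cells with no legal move (terminal, hence L): (0,0), (0,1), (0,2), (0,3), (1,0), (1,1), (1,2), (1,3), (2,0), (2,1), (2,2), (2,3), (3,0), (3,1), (3,2), (3,3).
The remaining L cells, each justified by listing all of its moves:
(4,4): moves to (0,4)(W), (4,0)(W); every one is W ⇒ L
(4,5): moves to (0,5)(W), (4,1)(W); every one is W ⇒ L
(5,4): moves to (1,4)(W), (5,0)(W); every one is W ⇒ L
(5,5): moves to (1,5)(W), (5,1)(W); every one is W ⇒ L
Every other cell has at least one move into one of the L cells above, so it is W.
(4,5): one of the L cells justified above, so L
(4,2): the move to (0,2) reaches an L cell, so W
(5,5): one of the L cells justified above, so L

(4,5): L, (4,2): W, (5,5): L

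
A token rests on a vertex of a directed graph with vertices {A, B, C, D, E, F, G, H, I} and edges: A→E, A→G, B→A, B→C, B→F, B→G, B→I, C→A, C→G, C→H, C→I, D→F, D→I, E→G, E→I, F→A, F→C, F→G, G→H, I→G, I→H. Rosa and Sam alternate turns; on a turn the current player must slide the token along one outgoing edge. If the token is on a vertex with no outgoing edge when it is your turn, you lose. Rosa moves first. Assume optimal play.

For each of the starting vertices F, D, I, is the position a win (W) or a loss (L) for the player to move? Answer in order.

F: L, D: W, I: W

Classify positions by backward induction: terminal positions (no move available) are L. From any other position, the mover wins iff some move reaches an L.
Every edge goes from a vertex to one that appears earlier in the order H, G, I, E, A, C, F, D, B, so processing vertices in that order labels each vertex after all of its successors.
H: no outgoing edge → L
G: →H(L), so W
I: →H(L), so W
E: →I(W), G(W) — all W, so L
A: →E(L), so W
C: →H(L), so W
F: →C(W), A(W), G(W) — all W, so L
D: →F(L), so W
B: →F(L), so W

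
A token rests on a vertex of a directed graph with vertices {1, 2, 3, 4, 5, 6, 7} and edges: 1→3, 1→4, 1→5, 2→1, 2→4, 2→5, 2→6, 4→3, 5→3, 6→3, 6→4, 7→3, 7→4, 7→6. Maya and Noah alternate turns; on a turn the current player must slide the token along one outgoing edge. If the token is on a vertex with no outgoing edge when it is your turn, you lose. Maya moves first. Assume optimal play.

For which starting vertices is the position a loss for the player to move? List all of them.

Classify positions by backward induction: terminal positions (no move available) are L. From any other position, the mover wins iff some move reaches an L.
Every edge goes from a vertex to one that appears earlier in the order 3, 5, 4, 1, 6, 7, 2, so processing vertices in that order labels each vertex after all of its successors.
3: no outgoing edge → L
5: can move to 3, which is L ⇒ W
4: can move to 3, which is L ⇒ W
1: can move to 3, which is L ⇒ W
6: can move to 3, which is L ⇒ W
7: can move to 3, which is L ⇒ W
2: moves to 6(W), 1(W), 4(W), 5(W); every one is W ⇒ L
The losing starting vertices are exactly the entries labelled L in this table (2 of them).

2, 3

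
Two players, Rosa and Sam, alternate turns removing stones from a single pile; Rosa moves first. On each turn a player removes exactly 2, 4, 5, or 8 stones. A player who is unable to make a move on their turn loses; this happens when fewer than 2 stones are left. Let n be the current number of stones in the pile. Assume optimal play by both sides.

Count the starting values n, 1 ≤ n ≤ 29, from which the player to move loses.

9

Label each position W (a win for the player to move) or L (a loss). A position with no legal move is L; any other position is W exactly when some move reaches an L, and L when every move reaches a W.
n=0: no move → L
n=1: no move → L
n=2: W (go to 0, an L position)
n=3: W (go to 1, an L position)
n=4: W (go to 0, an L position)
n=5: W (go to 1, an L position)
n=6: W (go to 1, an L position)
n=7: L (options 5(W), 3(W), 2(W) are all W)
n=8: W (go to 0, an L position)
n=9: W (go to 7, an L position)
n=10: L (options 8(W), 6(W), 5(W), 2(W) are all W)
n=11: W (go to 7, an L position)
n=12: W (go to 10, an L position)
n=13: L (options 11(W), 9(W), 8(W), 5(W) are all W)
n=14: W (go to 10, an L position)
n=15: W (go to 13, an L position)
n=16: L (options 14(W), 12(W), 11(W), 8(W) are all W)
n=17: W (go to 13, an L position)
n=18: W (go to 16, an L position)
n=19: L (options 17(W), 15(W), 14(W), 11(W) are all W)
n=20: W (go to 16, an L position)
n=21: W (go to 19, an L position)
n=22: L (options 20(W), 18(W), 17(W), 14(W) are all W)
n=23: W (go to 19, an L position)
n=24: W (go to 22, an L position)
n=25: L (options 23(W), 21(W), 20(W), 17(W) are all W)
n=26: W (go to 22, an L position)
n=27: W (go to 25, an L position)
n=28: L (options 26(W), 24(W), 23(W), 20(W) are all W)
n=29: W (go to 25, an L position)
L entries with 1 ≤ n ≤ 29 (n=0 is outside the asked range and is not counted): n = 1, 7, 10, 13, 16, 19, 22, 25, 28; that makes 9.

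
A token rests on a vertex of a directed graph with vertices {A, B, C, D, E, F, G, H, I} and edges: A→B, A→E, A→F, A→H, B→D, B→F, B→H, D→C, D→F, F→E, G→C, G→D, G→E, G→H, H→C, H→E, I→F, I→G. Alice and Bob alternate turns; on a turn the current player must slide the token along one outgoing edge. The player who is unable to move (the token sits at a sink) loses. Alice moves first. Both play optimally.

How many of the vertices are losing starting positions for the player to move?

4

Build the W/L table. Terminal = L. A non-terminal position is W if it has a move to some L; otherwise it is L.
Every edge goes from a vertex to one that appears earlier in the order C, E, F, H, D, B, G, A, I, so processing vertices in that order labels each vertex after all of its successors.
C: no outgoing edge → L
E: no outgoing edge → L
F: W (go to E, an L position)
H: W (go to E, an L position)
D: W (go to C, an L position)
B: L (options D(W), H(W), F(W) are all W)
G: W (go to E, an L position)
A: W (go to B, an L position)
I: L (options G(W), F(W) are all W)
The L vertices are B, C, E, I; that is 4 in all.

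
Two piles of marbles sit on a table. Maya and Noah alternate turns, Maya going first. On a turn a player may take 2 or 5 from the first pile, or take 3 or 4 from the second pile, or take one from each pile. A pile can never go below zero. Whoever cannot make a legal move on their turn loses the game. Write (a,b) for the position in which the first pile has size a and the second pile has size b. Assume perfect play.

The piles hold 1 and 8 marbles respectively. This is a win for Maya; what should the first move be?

Label each position W (a win for the player to move) or L (a loss). A position with no legal move is L; any other position is W exactly when some move reaches an L, and L when every move reaches a W.
No move ever increases a pile, so every position that can arise here has a ≤ 1 and b ≤ 8; it is enough to label the cells with 0 ≤ a ≤ 1 and 0 ≤ b ≤ 8.
Every move lowers a or b (never raises either), so fill the grid row by row in increasing a, and left to right within a row: each cell's successors are then already labelled.
      b=0  b=1  b=2  b=3  b=4  b=5  b=6  b=7  b=8
a=0:    L    L    L    W    W    W    W    L    L
a=1:    L    W    W    W    W    L    L    L    W
Cells with no legal move (terminal, hence L): (0,0), (0,1), (0,2), (1,0).
The remaining L cells, each justified by listing all of its moves:
(0,7): →(0,4)(W), (0,3)(W) — all W, so L
(0,8): →(0,5)(W), (0,4)(W) — all W, so L
(1,5): →(1,2)(W), (1,1)(W), (0,4)(W) — all W, so L
(1,6): →(1,3)(W), (1,2)(W), (0,5)(W) — all W, so L
(1,7): →(1,4)(W), (1,3)(W), (0,6)(W) — all W, so L
Every other cell has at least one move into one of the L cells above, so it is W.
From (1,8), the L positions reachable in one move are: (1,5), (0,7). Any move reaching one of these is winning.

Move to (1,5).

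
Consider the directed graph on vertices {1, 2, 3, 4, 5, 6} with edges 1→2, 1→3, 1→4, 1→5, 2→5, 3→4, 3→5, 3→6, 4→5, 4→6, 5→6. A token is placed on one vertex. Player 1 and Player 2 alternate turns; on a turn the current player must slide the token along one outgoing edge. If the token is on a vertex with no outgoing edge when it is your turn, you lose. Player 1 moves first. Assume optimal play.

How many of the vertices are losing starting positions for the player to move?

Work bottom-up. With no move the player to move loses. Otherwise the position is W if at least one move leads to an L position for the opponent, and L if every move leads to a W.
Every edge goes from a vertex to one that appears earlier in the order 6, 5, 4, 3, 2, 1, so processing vertices in that order labels each vertex after all of its successors.
6: no outgoing edge → L
5: →6(L), so W
4: →6(L), so W
3: →6(L), so W
2: →5(W) only, which is W, so L
1: →2(L), so W
The L vertices are 2, 6; that is 2 in all.

2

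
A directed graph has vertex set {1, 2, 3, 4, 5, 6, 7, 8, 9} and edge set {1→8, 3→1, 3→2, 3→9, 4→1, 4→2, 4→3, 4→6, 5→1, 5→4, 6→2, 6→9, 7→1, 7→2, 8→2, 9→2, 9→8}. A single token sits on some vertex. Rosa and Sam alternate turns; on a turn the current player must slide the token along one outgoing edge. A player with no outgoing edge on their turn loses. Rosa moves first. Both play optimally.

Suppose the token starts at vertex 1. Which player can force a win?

Work bottom-up. With no move the player to move loses. Otherwise the position is W if at least one move leads to an L position for the opponent, and L if every move leads to a W.
Every edge goes from a vertex to one that appears earlier in the order 2, 8, 9, 6, 1, 3, 4, 5, 7, so processing vertices in that order labels each vertex after all of its successors.
2: no outgoing edge → L
8: →2(L), so W
9: →2(L), so W
6: →2(L), so W
1: →8(W) only, which is W, so L
3: →1(L), so W
4: →1(L), so W
5: →1(L), so W
7: →1(L), so W
Every move from 1 reaches a W position, so the mover loses.

Sam wins.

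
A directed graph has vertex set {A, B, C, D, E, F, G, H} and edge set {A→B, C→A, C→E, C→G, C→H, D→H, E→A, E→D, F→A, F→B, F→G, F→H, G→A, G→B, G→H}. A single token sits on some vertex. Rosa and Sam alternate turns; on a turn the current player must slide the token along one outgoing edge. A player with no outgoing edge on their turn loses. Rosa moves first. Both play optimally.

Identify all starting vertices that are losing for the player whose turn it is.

B, E, H

Positions with no move are L. A position that does have a move is losing for the player to move precisely when every available move leads to a winning position for the opponent. Fill in the labels:
Every edge goes from a vertex to one that appears earlier in the order H, B, A, G, D, E, C, F, so processing vertices in that order labels each vertex after all of its successors.
H: no outgoing edge → L
B: no outgoing edge → L
A: →B(L), so W
G: →B(L), so W
D: →H(L), so W
E: →D(W), A(W) — all W, so L
C: →E(L), so W
F: →B(L), so W
Reading off the rows marked L gives the requested list; there are 3 such vertices.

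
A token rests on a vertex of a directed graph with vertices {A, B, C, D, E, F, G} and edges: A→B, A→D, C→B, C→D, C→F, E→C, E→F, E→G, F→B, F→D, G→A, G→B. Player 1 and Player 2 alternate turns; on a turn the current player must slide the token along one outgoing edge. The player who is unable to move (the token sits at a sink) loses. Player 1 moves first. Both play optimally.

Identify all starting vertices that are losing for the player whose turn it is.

B, D, E

Positions with no move are L. A position that does have a move is losing for the player to move precisely when every available move leads to a winning position for the opponent. Fill in the labels:
Every edge goes from a vertex to one that appears earlier in the order B, D, F, A, G, C, E, so processing vertices in that order labels each vertex after all of its successors.
B: no outgoing edge → L
D: no outgoing edge → L
F: can move to D, which is L ⇒ W
A: can move to D, which is L ⇒ W
G: can move to B, which is L ⇒ W
C: can move to D, which is L ⇒ W
E: moves to C(W), G(W), F(W); every one is W ⇒ L
The losing starting vertices are exactly the entries labelled L in this table (3 of them).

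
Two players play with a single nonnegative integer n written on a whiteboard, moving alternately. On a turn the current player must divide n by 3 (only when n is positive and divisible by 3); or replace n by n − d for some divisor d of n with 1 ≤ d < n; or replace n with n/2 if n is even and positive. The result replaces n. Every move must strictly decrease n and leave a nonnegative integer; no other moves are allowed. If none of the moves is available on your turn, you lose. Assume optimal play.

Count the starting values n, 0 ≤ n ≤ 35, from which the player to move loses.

Use the standard recursion: the mover loses at a terminal position; elsewhere, the mover wins exactly when some move hands the opponent an L position.
n=0: no move → L
n=1: no move → L
n=2: can move to 1, which is L ⇒ W
n=3: can move to 1, which is L ⇒ W
n=4: moves to 2(W), 3(W); every one is W ⇒ L
n=5: can move to 4, which is L ⇒ W
n=6: can move to 4, which is L ⇒ W
n=7: the only move is to 6(W), a W ⇒ L
n=8: can move to 4, which is L ⇒ W
n=9: moves to 3(W), 6(W), 8(W); every one is W ⇒ L
n=10: can move to 9, which is L ⇒ W
n=11: the only move is to 10(W), a W ⇒ L
n=12: can move to 4, which is L ⇒ W
n=13: the only move is to 12(W), a W ⇒ L
n=14: can move to 7, which is L ⇒ W
n=15: moves to 5(W), 10(W), 12(W), 14(W); every one is W ⇒ L
n=16: can move to 15, which is L ⇒ W
n=17: the only move is to 16(W), a W ⇒ L
n=18: can move to 9, which is L ⇒ W
n=19: the only move is to 18(W), a W ⇒ L
n=20: can move to 15, which is L ⇒ W
n=21: can move to 7, which is L ⇒ W
n=22: can move to 11, which is L ⇒ W
n=23: the only move is to 22(W), a W ⇒ L
n=24: can move to 23, which is L ⇒ W
n=25: moves to 20(W), 24(W); every one is W ⇒ L
n=26: can move to 13, which is L ⇒ W
n=27: can move to 9, which is L ⇒ W
n=28: moves to 14(W), 21(W), 24(W), 26(W), 27(W); every one is W ⇒ L
n=29: can move to 28, which is L ⇒ W
n=30: can move to 15, which is L ⇒ W
n=31: the only move is to 30(W), a W ⇒ L
n=32: can move to 28, which is L ⇒ W
n=33: can move to 11, which is L ⇒ W
n=34: can move to 17, which is L ⇒ W
n=35: can move to 28, which is L ⇒ W
L entries with 0 ≤ n ≤ 35: n = 0, 1, 4, 7, 9, 11, 13, 15, 17, 19, 23, 25, 28, 31; that makes 14.

14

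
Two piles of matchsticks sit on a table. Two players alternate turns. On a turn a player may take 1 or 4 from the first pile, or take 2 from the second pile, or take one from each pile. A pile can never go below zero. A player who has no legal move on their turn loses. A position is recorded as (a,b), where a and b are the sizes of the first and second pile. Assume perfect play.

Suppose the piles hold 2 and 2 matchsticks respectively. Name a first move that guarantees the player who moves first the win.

Move to (2,0).

Compute win/loss labels from the base case upward. A position with no move is L. Any other position is W if it can reach an L in one move, else L.
No move ever increases a pile, so every position that can arise here has a ≤ 2 and b ≤ 2; it is enough to label the cells with 0 ≤ a ≤ 2 and 0 ≤ b ≤ 2.
Every move lowers a or b (never raises either), so fill the grid row by row in increasing a, and left to right within a row: each cell's successors are then already labelled.
      b=0  b=1  b=2
a=0:    L    L    W
a=1:    W    W    W
a=2:    L    L    W
Cells with no legal move (terminal, hence L): (0,0), (0,1).
The remaining L cells, each justified by listing all of its moves:
(2,0): →(1,0)(W) only, which is W, so L
(2,1): →(1,1)(W), (1,0)(W) — all W, so L
Every other cell has at least one move into one of the L cells above, so it is W.
From (2,2), the L positions reachable in one move are: (2,0).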